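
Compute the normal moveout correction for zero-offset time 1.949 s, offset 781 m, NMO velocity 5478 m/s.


x/Vnmo = 781/5478 = 0.14257
(x/Vnmo)^2 = 0.020326
t0^2 = 3.798601
sqrt(3.798601 + 0.020326) = 1.954208
dt = 1.954208 - 1.949 = 0.005208

0.005208


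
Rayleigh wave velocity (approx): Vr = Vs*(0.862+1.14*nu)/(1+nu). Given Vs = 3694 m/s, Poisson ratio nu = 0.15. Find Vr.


Numerator factor = 0.862 + 1.14*0.15 = 1.033
Denominator = 1 + 0.15 = 1.15
Vr = 3694 * 1.033 / 1.15 = 3318.18 m/s

3318.18


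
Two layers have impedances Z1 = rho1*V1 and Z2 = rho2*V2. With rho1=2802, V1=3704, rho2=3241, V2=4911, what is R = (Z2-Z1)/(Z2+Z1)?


Z1 = 2802 * 3704 = 10378608
Z2 = 3241 * 4911 = 15916551
R = (15916551 - 10378608) / (15916551 + 10378608) = 5537943 / 26295159 = 0.2106

0.2106


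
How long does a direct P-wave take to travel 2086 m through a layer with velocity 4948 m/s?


t = x / V
= 2086 / 4948
= 0.4216 s

0.4216


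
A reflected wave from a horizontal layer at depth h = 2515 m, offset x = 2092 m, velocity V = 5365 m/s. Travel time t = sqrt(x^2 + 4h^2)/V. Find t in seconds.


x^2 + 4h^2 = 2092^2 + 4*2515^2 = 4376464 + 25300900 = 29677364
sqrt(29677364) = 5447.6935
t = 5447.6935 / 5365 = 1.0154 s

1.0154


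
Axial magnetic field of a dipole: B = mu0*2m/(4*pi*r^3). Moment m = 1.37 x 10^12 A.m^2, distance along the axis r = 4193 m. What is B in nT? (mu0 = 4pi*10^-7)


m = 1.37 x 10^12 = 1370000000000 A.m^2
2m = 2740000000000 A.m^2
r^3 = 4193^3 = 73718177057
B = (4pi*10^-7) * 2740000000000 / (4*pi * 73718177057) * 1e9
= 3443185.548334 / 926369933913.21 * 1e9
= 3716.8581 nT

3716.8581


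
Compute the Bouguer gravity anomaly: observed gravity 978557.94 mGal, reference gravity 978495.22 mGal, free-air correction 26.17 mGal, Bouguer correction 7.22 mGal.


BA = g_obs - g_ref + FAC - BC
= 978557.94 - 978495.22 + 26.17 - 7.22
= 81.67 mGal

81.67


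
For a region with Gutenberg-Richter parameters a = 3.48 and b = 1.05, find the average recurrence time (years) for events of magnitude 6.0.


log10(N) = 3.48 - 1.05*6.0 = -2.82
N = 10^-2.82 = 0.001514
T = 1/N = 1/0.001514 = 660.6934 years

660.6934


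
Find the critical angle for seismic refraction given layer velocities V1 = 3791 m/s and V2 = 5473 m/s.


V1/V2 = 3791/5473 = 0.692673
theta_c = arcsin(0.692673) = 43.8421 degrees

43.8421


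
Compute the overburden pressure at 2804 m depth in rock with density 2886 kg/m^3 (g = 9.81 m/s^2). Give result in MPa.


P = rho * g * z / 1e6
= 2886 * 9.81 * 2804 / 1e6
= 79385894.64 / 1e6
= 79.3859 MPa

79.3859


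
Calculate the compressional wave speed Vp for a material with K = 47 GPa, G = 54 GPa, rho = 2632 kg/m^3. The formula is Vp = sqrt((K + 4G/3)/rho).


First compute the effective modulus:
K + 4G/3 = 47e9 + 4*54e9/3 = 119000000000.0 Pa
Then divide by density:
119000000000.0 / 2632 = 45212765.9574 Pa/(kg/m^3)
Take the square root:
Vp = sqrt(45212765.9574) = 6724.04 m/s

6724.04


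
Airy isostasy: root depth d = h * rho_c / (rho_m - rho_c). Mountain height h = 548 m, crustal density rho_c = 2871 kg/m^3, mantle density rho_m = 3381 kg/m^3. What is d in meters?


rho_m - rho_c = 3381 - 2871 = 510
d = 548 * 2871 / 510
= 1573308 / 510
= 3084.92 m

3084.92


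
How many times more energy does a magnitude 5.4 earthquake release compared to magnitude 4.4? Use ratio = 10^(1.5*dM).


M2 - M1 = 5.4 - 4.4 = 1.0
1.5 * 1.0 = 1.5
ratio = 10^1.5 = 31.62

31.62


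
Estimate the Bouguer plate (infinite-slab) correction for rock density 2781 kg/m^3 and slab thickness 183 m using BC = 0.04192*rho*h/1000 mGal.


BC = 0.04192 * rho * h / 1000
= 0.04192 * 2781 * 183 / 1000
= 21.3341 mGal

21.3341


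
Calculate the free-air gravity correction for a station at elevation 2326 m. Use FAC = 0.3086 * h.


FAC = 0.3086 * h
= 0.3086 * 2326
= 717.8036 mGal

717.8036


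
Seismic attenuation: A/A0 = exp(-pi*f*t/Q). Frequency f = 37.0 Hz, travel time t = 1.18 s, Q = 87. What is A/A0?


pi*f*t/Q = pi*37.0*1.18/87 = 1.576574
A/A0 = exp(-1.576574) = 0.206682

0.206682


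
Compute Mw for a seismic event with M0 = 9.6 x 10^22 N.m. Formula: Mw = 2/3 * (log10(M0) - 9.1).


log10(M0) = log10(9.6 x 10^22) = 22.9823
Mw = 2/3 * (22.9823 - 9.1)
= 2/3 * 13.8823
= 9.25

9.25


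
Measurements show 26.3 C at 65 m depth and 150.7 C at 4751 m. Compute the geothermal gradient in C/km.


dT = 150.7 - 26.3 = 124.4 C
dz = 4751 - 65 = 4686 m
gradient = dT/dz * 1000 = 124.4/4686 * 1000 = 26.5472 C/km

26.5472


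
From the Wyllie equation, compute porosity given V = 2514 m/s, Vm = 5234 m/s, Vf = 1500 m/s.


1/V - 1/Vm = 1/2514 - 1/5234 = 0.00020671
1/Vf - 1/Vm = 1/1500 - 1/5234 = 0.00047561
phi = 0.00020671 / 0.00047561 = 0.4346

0.4346


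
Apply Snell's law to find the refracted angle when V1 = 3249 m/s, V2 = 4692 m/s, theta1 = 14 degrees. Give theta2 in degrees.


sin(theta1) = sin(14 deg) = 0.241922
sin(theta2) = V2/V1 * sin(theta1) = 4692/3249 * 0.241922 = 0.349368
theta2 = arcsin(0.349368) = 20.4487 degrees

20.4487


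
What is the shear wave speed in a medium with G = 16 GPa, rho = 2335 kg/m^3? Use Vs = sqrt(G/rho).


Convert G to Pa: G = 16e9 Pa
Compute G/rho = 16e9 / 2335 = 6852248.394
Vs = sqrt(6852248.394) = 2617.68 m/s

2617.68


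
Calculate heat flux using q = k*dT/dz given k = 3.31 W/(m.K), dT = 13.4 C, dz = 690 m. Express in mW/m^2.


q = k * dT / dz * 1000
= 3.31 * 13.4 / 690 * 1000
= 0.064281 * 1000
= 64.2812 mW/m^2

64.2812


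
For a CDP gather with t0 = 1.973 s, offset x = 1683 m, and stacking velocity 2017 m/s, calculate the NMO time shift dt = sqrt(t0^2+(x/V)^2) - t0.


x/Vnmo = 1683/2017 = 0.834408
(x/Vnmo)^2 = 0.696236
t0^2 = 3.892729
sqrt(3.892729 + 0.696236) = 2.142187
dt = 2.142187 - 1.973 = 0.169187

0.169187


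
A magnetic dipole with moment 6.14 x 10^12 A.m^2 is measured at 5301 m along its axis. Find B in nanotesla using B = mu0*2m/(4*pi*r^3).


m = 6.14 x 10^12 = 6140000000000 A.m^2
2m = 12280000000000 A.m^2
r^3 = 5301^3 = 148961285901
B = (4pi*10^-7) * 12280000000000 / (4*pi * 148961285901) * 1e9
= 15431503.114433 / 1871902725823.48 * 1e9
= 8243.7527 nT

8243.7527


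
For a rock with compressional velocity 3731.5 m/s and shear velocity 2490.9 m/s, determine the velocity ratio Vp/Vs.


Vp/Vs = 3731.5 / 2490.9
= 1.4981

1.4981


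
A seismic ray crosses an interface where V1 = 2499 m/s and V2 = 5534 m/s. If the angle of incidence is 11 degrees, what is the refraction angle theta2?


sin(theta1) = sin(11 deg) = 0.190809
sin(theta2) = V2/V1 * sin(theta1) = 5534/2499 * 0.190809 = 0.422544
theta2 = arcsin(0.422544) = 24.9953 degrees

24.9953


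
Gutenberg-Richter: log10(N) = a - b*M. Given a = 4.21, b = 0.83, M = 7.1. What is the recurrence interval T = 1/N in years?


log10(N) = 4.21 - 0.83*7.1 = -1.683
N = 10^-1.683 = 0.020749
T = 1/N = 1/0.020749 = 48.1948 years

48.1948


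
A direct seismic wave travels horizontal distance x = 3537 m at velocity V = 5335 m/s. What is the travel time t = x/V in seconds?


t = x / V
= 3537 / 5335
= 0.663 s

0.663


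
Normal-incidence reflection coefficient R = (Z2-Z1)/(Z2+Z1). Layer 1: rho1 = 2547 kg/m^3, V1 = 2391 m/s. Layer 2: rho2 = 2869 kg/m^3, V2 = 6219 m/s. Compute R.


Z1 = 2547 * 2391 = 6089877
Z2 = 2869 * 6219 = 17842311
R = (17842311 - 6089877) / (17842311 + 6089877) = 11752434 / 23932188 = 0.4911

0.4911


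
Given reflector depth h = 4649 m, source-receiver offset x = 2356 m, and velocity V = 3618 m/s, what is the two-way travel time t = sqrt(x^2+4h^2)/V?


x^2 + 4h^2 = 2356^2 + 4*4649^2 = 5550736 + 86452804 = 92003540
sqrt(92003540) = 9591.8476
t = 9591.8476 / 3618 = 2.6511 s

2.6511


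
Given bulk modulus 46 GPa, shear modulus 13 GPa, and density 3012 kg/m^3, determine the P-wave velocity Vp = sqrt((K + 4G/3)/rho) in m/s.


First compute the effective modulus:
K + 4G/3 = 46e9 + 4*13e9/3 = 63333333333.33 Pa
Then divide by density:
63333333333.33 / 3012 = 21027003.0987 Pa/(kg/m^3)
Take the square root:
Vp = sqrt(21027003.0987) = 4585.52 m/s

4585.52


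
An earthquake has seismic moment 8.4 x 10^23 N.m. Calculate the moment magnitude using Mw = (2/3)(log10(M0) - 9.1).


log10(M0) = log10(8.4 x 10^23) = 23.9243
Mw = 2/3 * (23.9243 - 9.1)
= 2/3 * 14.8243
= 9.88

9.88


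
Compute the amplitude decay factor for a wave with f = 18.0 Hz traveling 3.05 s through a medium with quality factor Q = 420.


pi*f*t/Q = pi*18.0*3.05/420 = 0.410651
A/A0 = exp(-0.410651) = 0.663218

0.663218


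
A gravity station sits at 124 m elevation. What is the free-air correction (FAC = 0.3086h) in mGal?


FAC = 0.3086 * h
= 0.3086 * 124
= 38.2664 mGal

38.2664


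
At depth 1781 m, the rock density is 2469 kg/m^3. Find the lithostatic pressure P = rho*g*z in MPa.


P = rho * g * z / 1e6
= 2469 * 9.81 * 1781 / 1e6
= 43137405.09 / 1e6
= 43.1374 MPa

43.1374


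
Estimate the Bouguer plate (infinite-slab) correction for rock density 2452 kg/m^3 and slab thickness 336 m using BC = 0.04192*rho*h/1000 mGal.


BC = 0.04192 * rho * h / 1000
= 0.04192 * 2452 * 336 / 1000
= 34.5367 mGal

34.5367


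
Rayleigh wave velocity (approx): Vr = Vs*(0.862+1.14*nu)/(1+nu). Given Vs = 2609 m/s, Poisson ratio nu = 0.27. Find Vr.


Numerator factor = 0.862 + 1.14*0.27 = 1.1698
Denominator = 1 + 0.27 = 1.27
Vr = 2609 * 1.1698 / 1.27 = 2403.16 m/s

2403.16


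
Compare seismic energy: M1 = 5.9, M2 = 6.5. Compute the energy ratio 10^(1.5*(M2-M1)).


M2 - M1 = 6.5 - 5.9 = 0.6
1.5 * 0.6 = 0.9
ratio = 10^0.9 = 7.94

7.94


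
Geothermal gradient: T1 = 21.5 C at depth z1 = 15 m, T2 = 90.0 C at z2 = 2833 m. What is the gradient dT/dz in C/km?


dT = 90.0 - 21.5 = 68.5 C
dz = 2833 - 15 = 2818 m
gradient = dT/dz * 1000 = 68.5/2818 * 1000 = 24.308 C/km

24.308


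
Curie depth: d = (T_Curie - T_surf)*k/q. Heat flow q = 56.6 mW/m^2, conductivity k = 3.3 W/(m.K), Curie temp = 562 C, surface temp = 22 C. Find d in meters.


T_Curie - T_surf = 562 - 22 = 540 C
Convert q to W/m^2: 56.6 mW/m^2 = 0.0566 W/m^2
d = 540 * 3.3 / 0.0566 = 31484.1 m

31484.1


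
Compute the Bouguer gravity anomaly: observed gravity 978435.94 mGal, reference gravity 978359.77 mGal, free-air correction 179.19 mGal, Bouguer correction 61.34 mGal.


BA = g_obs - g_ref + FAC - BC
= 978435.94 - 978359.77 + 179.19 - 61.34
= 194.02 mGal

194.02


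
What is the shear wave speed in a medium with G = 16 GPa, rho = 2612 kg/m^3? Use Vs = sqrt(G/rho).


Convert G to Pa: G = 16e9 Pa
Compute G/rho = 16e9 / 2612 = 6125574.2726
Vs = sqrt(6125574.2726) = 2474.99 m/s

2474.99


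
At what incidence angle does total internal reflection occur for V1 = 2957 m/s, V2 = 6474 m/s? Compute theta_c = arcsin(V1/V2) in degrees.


V1/V2 = 2957/6474 = 0.45675
theta_c = arcsin(0.45675) = 27.1776 degrees

27.1776


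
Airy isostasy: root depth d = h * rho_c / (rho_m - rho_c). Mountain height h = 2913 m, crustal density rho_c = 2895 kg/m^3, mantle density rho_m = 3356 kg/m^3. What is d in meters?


rho_m - rho_c = 3356 - 2895 = 461
d = 2913 * 2895 / 461
= 8433135 / 461
= 18293.13 m

18293.13


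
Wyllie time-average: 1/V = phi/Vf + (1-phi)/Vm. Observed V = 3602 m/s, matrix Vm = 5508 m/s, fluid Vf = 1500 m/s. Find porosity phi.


1/V - 1/Vm = 1/3602 - 1/5508 = 9.607e-05
1/Vf - 1/Vm = 1/1500 - 1/5508 = 0.00048511
phi = 9.607e-05 / 0.00048511 = 0.198

0.198


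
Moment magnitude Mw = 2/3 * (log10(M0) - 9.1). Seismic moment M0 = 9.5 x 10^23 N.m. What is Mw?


log10(M0) = log10(9.5 x 10^23) = 23.9777
Mw = 2/3 * (23.9777 - 9.1)
= 2/3 * 14.8777
= 9.92

9.92


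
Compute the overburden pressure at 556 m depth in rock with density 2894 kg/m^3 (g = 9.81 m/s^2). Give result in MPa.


P = rho * g * z / 1e6
= 2894 * 9.81 * 556 / 1e6
= 15784917.84 / 1e6
= 15.7849 MPa

15.7849


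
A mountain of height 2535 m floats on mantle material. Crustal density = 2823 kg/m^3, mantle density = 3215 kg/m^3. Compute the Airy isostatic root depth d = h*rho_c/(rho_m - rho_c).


rho_m - rho_c = 3215 - 2823 = 392
d = 2535 * 2823 / 392
= 7156305 / 392
= 18255.88 m

18255.88


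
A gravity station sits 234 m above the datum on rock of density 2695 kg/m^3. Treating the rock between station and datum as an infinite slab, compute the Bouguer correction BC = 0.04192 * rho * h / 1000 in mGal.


BC = 0.04192 * rho * h / 1000
= 0.04192 * 2695 * 234 / 1000
= 26.436 mGal

26.436


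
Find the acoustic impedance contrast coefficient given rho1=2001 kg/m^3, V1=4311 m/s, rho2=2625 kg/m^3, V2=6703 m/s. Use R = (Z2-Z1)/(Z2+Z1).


Z1 = 2001 * 4311 = 8626311
Z2 = 2625 * 6703 = 17595375
R = (17595375 - 8626311) / (17595375 + 8626311) = 8969064 / 26221686 = 0.342

0.342


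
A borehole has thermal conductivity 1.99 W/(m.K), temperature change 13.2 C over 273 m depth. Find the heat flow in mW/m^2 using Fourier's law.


q = k * dT / dz * 1000
= 1.99 * 13.2 / 273 * 1000
= 0.09622 * 1000
= 96.2198 mW/m^2

96.2198


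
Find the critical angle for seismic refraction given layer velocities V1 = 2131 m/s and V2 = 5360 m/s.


V1/V2 = 2131/5360 = 0.397575
theta_c = arcsin(0.397575) = 23.4266 degrees

23.4266


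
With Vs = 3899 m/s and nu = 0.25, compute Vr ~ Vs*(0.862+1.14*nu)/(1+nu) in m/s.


Numerator factor = 0.862 + 1.14*0.25 = 1.147
Denominator = 1 + 0.25 = 1.25
Vr = 3899 * 1.147 / 1.25 = 3577.72 m/s

3577.72


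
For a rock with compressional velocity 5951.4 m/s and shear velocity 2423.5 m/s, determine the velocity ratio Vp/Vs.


Vp/Vs = 5951.4 / 2423.5
= 2.4557

2.4557


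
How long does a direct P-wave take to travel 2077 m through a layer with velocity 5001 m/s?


t = x / V
= 2077 / 5001
= 0.4153 s

0.4153


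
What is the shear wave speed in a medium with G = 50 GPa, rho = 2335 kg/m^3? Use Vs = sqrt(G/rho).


Convert G to Pa: G = 50e9 Pa
Compute G/rho = 50e9 / 2335 = 21413276.2313
Vs = sqrt(21413276.2313) = 4627.45 m/s

4627.45


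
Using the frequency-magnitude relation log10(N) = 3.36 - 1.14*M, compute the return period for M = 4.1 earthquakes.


log10(N) = 3.36 - 1.14*4.1 = -1.314
N = 10^-1.314 = 0.048529
T = 1/N = 1/0.048529 = 20.6063 years

20.6063


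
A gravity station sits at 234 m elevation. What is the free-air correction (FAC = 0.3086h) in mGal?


FAC = 0.3086 * h
= 0.3086 * 234
= 72.2124 mGal

72.2124


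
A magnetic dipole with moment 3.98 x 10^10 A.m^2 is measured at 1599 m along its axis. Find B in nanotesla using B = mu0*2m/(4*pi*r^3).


m = 3.98 x 10^10 = 39800000000 A.m^2
2m = 79600000000 A.m^2
r^3 = 1599^3 = 4088324799
B = (4pi*10^-7) * 79600000000 / (4*pi * 4088324799) * 1e9
= 100028.31009 / 51375404616.11 * 1e9
= 1947.0077 nT

1947.0077


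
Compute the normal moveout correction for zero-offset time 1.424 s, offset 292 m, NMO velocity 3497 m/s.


x/Vnmo = 292/3497 = 0.0835
(x/Vnmo)^2 = 0.006972
t0^2 = 2.027776
sqrt(2.027776 + 0.006972) = 1.426446
dt = 1.426446 - 1.424 = 0.002446

0.002446


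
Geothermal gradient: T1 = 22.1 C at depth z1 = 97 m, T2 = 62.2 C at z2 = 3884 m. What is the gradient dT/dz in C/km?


dT = 62.2 - 22.1 = 40.1 C
dz = 3884 - 97 = 3787 m
gradient = dT/dz * 1000 = 40.1/3787 * 1000 = 10.5889 C/km

10.5889


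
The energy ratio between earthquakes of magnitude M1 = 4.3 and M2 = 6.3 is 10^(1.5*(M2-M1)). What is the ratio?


M2 - M1 = 6.3 - 4.3 = 2.0
1.5 * 2.0 = 3.0
ratio = 10^3.0 = 1000.0

1000.0


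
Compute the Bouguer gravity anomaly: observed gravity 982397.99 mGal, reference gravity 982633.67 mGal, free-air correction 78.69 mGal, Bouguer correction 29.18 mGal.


BA = g_obs - g_ref + FAC - BC
= 982397.99 - 982633.67 + 78.69 - 29.18
= -186.17 mGal

-186.17


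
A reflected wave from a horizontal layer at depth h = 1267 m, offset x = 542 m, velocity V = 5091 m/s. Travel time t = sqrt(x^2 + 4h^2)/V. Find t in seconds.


x^2 + 4h^2 = 542^2 + 4*1267^2 = 293764 + 6421156 = 6714920
sqrt(6714920) = 2591.3163
t = 2591.3163 / 5091 = 0.509 s

0.509


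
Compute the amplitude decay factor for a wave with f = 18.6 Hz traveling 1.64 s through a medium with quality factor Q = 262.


pi*f*t/Q = pi*18.6*1.64/262 = 0.365768
A/A0 = exp(-0.365768) = 0.693664

0.693664


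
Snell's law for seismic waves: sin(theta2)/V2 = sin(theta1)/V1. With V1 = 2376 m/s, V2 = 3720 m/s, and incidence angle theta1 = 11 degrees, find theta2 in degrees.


sin(theta1) = sin(11 deg) = 0.190809
sin(theta2) = V2/V1 * sin(theta1) = 3720/2376 * 0.190809 = 0.298741
theta2 = arcsin(0.298741) = 17.382 degrees

17.382


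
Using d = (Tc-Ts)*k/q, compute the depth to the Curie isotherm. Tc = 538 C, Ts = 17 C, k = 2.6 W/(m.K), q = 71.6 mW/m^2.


T_Curie - T_surf = 538 - 17 = 521 C
Convert q to W/m^2: 71.6 mW/m^2 = 0.0716 W/m^2
d = 521 * 2.6 / 0.0716 = 18918.99 m

18918.99


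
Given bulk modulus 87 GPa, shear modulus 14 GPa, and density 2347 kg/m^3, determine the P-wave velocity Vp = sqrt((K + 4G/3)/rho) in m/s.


First compute the effective modulus:
K + 4G/3 = 87e9 + 4*14e9/3 = 105666666666.67 Pa
Then divide by density:
105666666666.67 / 2347 = 45022013.9185 Pa/(kg/m^3)
Take the square root:
Vp = sqrt(45022013.9185) = 6709.84 m/s

6709.84


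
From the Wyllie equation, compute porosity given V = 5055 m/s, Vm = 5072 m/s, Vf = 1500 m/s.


1/V - 1/Vm = 1/5055 - 1/5072 = 6.6e-07
1/Vf - 1/Vm = 1/1500 - 1/5072 = 0.00046951
phi = 6.6e-07 / 0.00046951 = 0.0014

0.0014


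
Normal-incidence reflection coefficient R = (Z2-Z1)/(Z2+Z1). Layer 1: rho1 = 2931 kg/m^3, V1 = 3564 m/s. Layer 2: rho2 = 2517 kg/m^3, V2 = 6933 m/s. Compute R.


Z1 = 2931 * 3564 = 10446084
Z2 = 2517 * 6933 = 17450361
R = (17450361 - 10446084) / (17450361 + 10446084) = 7004277 / 27896445 = 0.2511

0.2511


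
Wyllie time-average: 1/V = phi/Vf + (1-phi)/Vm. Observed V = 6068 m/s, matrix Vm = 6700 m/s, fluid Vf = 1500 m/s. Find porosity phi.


1/V - 1/Vm = 1/6068 - 1/6700 = 1.555e-05
1/Vf - 1/Vm = 1/1500 - 1/6700 = 0.00051741
phi = 1.555e-05 / 0.00051741 = 0.03

0.03


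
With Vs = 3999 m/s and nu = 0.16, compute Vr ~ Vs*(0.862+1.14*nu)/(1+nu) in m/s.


Numerator factor = 0.862 + 1.14*0.16 = 1.0444
Denominator = 1 + 0.16 = 1.16
Vr = 3999 * 1.0444 / 1.16 = 3600.48 m/s

3600.48


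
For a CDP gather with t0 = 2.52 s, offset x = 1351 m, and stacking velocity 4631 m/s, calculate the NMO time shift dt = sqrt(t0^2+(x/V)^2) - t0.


x/Vnmo = 1351/4631 = 0.29173
(x/Vnmo)^2 = 0.085106
t0^2 = 6.3504
sqrt(6.3504 + 0.085106) = 2.53683
dt = 2.53683 - 2.52 = 0.01683

0.01683


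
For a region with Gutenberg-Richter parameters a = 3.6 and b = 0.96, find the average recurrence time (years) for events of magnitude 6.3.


log10(N) = 3.6 - 0.96*6.3 = -2.448
N = 10^-2.448 = 0.003565
T = 1/N = 1/0.003565 = 280.5434 years

280.5434


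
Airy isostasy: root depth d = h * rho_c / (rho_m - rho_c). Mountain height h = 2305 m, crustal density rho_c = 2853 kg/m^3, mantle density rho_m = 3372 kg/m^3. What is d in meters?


rho_m - rho_c = 3372 - 2853 = 519
d = 2305 * 2853 / 519
= 6576165 / 519
= 12670.84 m

12670.84


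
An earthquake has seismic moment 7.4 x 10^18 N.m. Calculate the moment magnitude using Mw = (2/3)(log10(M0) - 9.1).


log10(M0) = log10(7.4 x 10^18) = 18.8692
Mw = 2/3 * (18.8692 - 9.1)
= 2/3 * 9.7692
= 6.51

6.51


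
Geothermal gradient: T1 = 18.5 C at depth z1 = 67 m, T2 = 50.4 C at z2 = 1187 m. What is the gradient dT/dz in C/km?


dT = 50.4 - 18.5 = 31.9 C
dz = 1187 - 67 = 1120 m
gradient = dT/dz * 1000 = 31.9/1120 * 1000 = 28.4821 C/km

28.4821


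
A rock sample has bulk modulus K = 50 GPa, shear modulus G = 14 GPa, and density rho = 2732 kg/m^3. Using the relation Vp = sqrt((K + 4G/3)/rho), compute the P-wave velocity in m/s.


First compute the effective modulus:
K + 4G/3 = 50e9 + 4*14e9/3 = 68666666666.67 Pa
Then divide by density:
68666666666.67 / 2732 = 25134211.8106 Pa/(kg/m^3)
Take the square root:
Vp = sqrt(25134211.8106) = 5013.4 m/s

5013.4


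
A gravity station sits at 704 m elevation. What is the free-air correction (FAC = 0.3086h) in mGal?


FAC = 0.3086 * h
= 0.3086 * 704
= 217.2544 mGal

217.2544


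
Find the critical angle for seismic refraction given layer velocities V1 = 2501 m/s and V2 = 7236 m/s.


V1/V2 = 2501/7236 = 0.345633
theta_c = arcsin(0.345633) = 20.2204 degrees

20.2204


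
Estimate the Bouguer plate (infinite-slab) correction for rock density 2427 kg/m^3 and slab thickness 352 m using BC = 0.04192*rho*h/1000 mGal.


BC = 0.04192 * rho * h / 1000
= 0.04192 * 2427 * 352 / 1000
= 35.8124 mGal

35.8124


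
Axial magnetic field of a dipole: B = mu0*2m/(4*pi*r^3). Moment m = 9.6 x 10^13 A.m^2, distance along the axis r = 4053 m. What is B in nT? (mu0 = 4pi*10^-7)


m = 9.6 x 10^13 = 96000000000000 A.m^2
2m = 192000000000000 A.m^2
r^3 = 4053^3 = 66577856877
B = (4pi*10^-7) * 192000000000000 / (4*pi * 66577856877) * 1e9
= 241274315.795696 / 836642024226.14 * 1e9
= 288384.1701 nT

288384.1701


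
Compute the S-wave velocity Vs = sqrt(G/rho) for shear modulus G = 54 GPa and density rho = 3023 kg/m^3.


Convert G to Pa: G = 54e9 Pa
Compute G/rho = 54e9 / 3023 = 17863049.9504
Vs = sqrt(17863049.9504) = 4226.47 m/s

4226.47


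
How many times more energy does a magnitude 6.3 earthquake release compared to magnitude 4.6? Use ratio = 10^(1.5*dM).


M2 - M1 = 6.3 - 4.6 = 1.7
1.5 * 1.7 = 2.55
ratio = 10^2.55 = 354.81

354.81


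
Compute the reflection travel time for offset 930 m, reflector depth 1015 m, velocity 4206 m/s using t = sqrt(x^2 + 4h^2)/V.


x^2 + 4h^2 = 930^2 + 4*1015^2 = 864900 + 4120900 = 4985800
sqrt(4985800) = 2232.8905
t = 2232.8905 / 4206 = 0.5309 s

0.5309


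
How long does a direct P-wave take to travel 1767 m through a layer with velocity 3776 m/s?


t = x / V
= 1767 / 3776
= 0.468 s

0.468


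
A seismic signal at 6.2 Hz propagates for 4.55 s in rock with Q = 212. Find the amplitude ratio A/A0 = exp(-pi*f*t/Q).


pi*f*t/Q = pi*6.2*4.55/212 = 0.418039
A/A0 = exp(-0.418039) = 0.658336

0.658336


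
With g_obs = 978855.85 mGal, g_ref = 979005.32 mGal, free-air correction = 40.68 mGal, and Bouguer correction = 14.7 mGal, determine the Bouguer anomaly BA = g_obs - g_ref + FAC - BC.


BA = g_obs - g_ref + FAC - BC
= 978855.85 - 979005.32 + 40.68 - 14.7
= -123.49 mGal

-123.49


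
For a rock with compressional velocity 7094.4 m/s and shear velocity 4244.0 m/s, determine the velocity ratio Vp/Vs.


Vp/Vs = 7094.4 / 4244.0
= 1.6716

1.6716


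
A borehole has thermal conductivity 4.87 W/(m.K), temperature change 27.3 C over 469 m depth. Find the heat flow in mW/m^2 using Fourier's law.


q = k * dT / dz * 1000
= 4.87 * 27.3 / 469 * 1000
= 0.283478 * 1000
= 283.4776 mW/m^2

283.4776


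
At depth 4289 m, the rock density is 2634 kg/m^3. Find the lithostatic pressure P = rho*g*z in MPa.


P = rho * g * z / 1e6
= 2634 * 9.81 * 4289 / 1e6
= 110825787.06 / 1e6
= 110.8258 MPa

110.8258


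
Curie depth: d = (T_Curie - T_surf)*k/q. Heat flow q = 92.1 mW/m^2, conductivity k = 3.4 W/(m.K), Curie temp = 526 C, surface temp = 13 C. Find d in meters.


T_Curie - T_surf = 526 - 13 = 513 C
Convert q to W/m^2: 92.1 mW/m^2 = 0.0921 W/m^2
d = 513 * 3.4 / 0.0921 = 18938.11 m

18938.11


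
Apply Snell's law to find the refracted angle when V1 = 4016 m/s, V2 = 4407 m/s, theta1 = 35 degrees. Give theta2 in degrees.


sin(theta1) = sin(35 deg) = 0.573576
sin(theta2) = V2/V1 * sin(theta1) = 4407/4016 * 0.573576 = 0.62942
theta2 = arcsin(0.62942) = 39.0074 degrees

39.0074


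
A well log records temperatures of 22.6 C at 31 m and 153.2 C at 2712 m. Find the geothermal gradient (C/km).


dT = 153.2 - 22.6 = 130.6 C
dz = 2712 - 31 = 2681 m
gradient = dT/dz * 1000 = 130.6/2681 * 1000 = 48.7132 C/km

48.7132


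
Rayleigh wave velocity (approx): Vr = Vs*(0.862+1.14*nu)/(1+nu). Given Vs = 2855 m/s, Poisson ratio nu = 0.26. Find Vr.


Numerator factor = 0.862 + 1.14*0.26 = 1.1584
Denominator = 1 + 0.26 = 1.26
Vr = 2855 * 1.1584 / 1.26 = 2624.79 m/s

2624.79


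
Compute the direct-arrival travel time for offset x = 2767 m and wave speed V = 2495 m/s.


t = x / V
= 2767 / 2495
= 1.109 s

1.109


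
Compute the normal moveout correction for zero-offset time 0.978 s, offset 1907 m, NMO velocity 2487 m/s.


x/Vnmo = 1907/2487 = 0.766787
(x/Vnmo)^2 = 0.587963
t0^2 = 0.956484
sqrt(0.956484 + 0.587963) = 1.242758
dt = 1.242758 - 0.978 = 0.264758

0.264758


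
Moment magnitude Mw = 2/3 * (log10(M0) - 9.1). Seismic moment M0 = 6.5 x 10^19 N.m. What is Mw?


log10(M0) = log10(6.5 x 10^19) = 19.8129
Mw = 2/3 * (19.8129 - 9.1)
= 2/3 * 10.7129
= 7.14

7.14


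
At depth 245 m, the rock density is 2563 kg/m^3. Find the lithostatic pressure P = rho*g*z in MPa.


P = rho * g * z / 1e6
= 2563 * 9.81 * 245 / 1e6
= 6160042.35 / 1e6
= 6.16 MPa

6.16


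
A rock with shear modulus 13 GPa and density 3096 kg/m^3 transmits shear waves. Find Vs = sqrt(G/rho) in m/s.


Convert G to Pa: G = 13e9 Pa
Compute G/rho = 13e9 / 3096 = 4198966.4083
Vs = sqrt(4198966.4083) = 2049.14 m/s

2049.14


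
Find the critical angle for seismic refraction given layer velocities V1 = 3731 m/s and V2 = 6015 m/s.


V1/V2 = 3731/6015 = 0.620283
theta_c = arcsin(0.620283) = 38.3368 degrees

38.3368


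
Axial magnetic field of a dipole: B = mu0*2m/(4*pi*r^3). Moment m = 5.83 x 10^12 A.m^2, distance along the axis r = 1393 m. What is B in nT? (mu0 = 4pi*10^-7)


m = 5.83 x 10^12 = 5830000000000 A.m^2
2m = 11660000000000 A.m^2
r^3 = 1393^3 = 2703045457
B = (4pi*10^-7) * 11660000000000 / (4*pi * 2703045457) * 1e9
= 14652388.136343 / 33967471000.12 * 1e9
= 431365.2946 nT

431365.2946


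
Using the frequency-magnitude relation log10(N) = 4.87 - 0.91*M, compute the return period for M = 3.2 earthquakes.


log10(N) = 4.87 - 0.91*3.2 = 1.958
N = 10^1.958 = 90.782053
T = 1/N = 1/90.782053 = 0.011 years

0.011


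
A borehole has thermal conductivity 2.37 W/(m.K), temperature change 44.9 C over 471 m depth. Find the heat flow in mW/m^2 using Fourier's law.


q = k * dT / dz * 1000
= 2.37 * 44.9 / 471 * 1000
= 0.22593 * 1000
= 225.9299 mW/m^2

225.9299


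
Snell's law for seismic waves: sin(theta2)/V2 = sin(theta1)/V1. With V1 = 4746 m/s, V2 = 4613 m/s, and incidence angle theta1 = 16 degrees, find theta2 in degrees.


sin(theta1) = sin(16 deg) = 0.275637
sin(theta2) = V2/V1 * sin(theta1) = 4613/4746 * 0.275637 = 0.267913
theta2 = arcsin(0.267913) = 15.5401 degrees

15.5401


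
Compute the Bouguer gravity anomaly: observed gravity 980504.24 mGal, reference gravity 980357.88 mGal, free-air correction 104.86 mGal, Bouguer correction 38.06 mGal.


BA = g_obs - g_ref + FAC - BC
= 980504.24 - 980357.88 + 104.86 - 38.06
= 213.16 mGal

213.16


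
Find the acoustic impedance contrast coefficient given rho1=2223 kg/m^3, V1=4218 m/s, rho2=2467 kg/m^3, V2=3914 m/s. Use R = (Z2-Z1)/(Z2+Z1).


Z1 = 2223 * 4218 = 9376614
Z2 = 2467 * 3914 = 9655838
R = (9655838 - 9376614) / (9655838 + 9376614) = 279224 / 19032452 = 0.0147

0.0147


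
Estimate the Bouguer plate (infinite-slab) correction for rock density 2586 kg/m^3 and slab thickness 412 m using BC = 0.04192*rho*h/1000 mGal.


BC = 0.04192 * rho * h / 1000
= 0.04192 * 2586 * 412 / 1000
= 44.6629 mGal

44.6629


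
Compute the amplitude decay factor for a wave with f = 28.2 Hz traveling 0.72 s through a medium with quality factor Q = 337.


pi*f*t/Q = pi*28.2*0.72/337 = 0.189279
A/A0 = exp(-0.189279) = 0.827556

0.827556


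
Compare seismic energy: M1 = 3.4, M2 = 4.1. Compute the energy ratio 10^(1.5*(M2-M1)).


M2 - M1 = 4.1 - 3.4 = 0.7
1.5 * 0.7 = 1.05
ratio = 10^1.05 = 11.22

11.22


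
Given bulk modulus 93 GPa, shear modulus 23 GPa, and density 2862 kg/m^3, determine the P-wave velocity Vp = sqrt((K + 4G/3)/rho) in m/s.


First compute the effective modulus:
K + 4G/3 = 93e9 + 4*23e9/3 = 123666666666.67 Pa
Then divide by density:
123666666666.67 / 2862 = 43209876.5432 Pa/(kg/m^3)
Take the square root:
Vp = sqrt(43209876.5432) = 6573.42 m/s

6573.42


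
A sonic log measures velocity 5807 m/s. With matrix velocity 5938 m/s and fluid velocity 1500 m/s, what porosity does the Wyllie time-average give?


1/V - 1/Vm = 1/5807 - 1/5938 = 3.8e-06
1/Vf - 1/Vm = 1/1500 - 1/5938 = 0.00049826
phi = 3.8e-06 / 0.00049826 = 0.0076

0.0076


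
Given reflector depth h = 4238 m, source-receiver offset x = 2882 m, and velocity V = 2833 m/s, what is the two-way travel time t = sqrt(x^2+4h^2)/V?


x^2 + 4h^2 = 2882^2 + 4*4238^2 = 8305924 + 71842576 = 80148500
sqrt(80148500) = 8952.5695
t = 8952.5695 / 2833 = 3.1601 s

3.1601


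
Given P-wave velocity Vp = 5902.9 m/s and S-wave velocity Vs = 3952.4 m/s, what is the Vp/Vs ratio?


Vp/Vs = 5902.9 / 3952.4
= 1.4935

1.4935


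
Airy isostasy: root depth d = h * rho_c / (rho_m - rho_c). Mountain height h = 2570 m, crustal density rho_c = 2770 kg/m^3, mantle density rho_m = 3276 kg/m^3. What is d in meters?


rho_m - rho_c = 3276 - 2770 = 506
d = 2570 * 2770 / 506
= 7118900 / 506
= 14068.97 m

14068.97


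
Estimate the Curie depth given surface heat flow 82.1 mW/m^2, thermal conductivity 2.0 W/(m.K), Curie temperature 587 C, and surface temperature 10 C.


T_Curie - T_surf = 587 - 10 = 577 C
Convert q to W/m^2: 82.1 mW/m^2 = 0.0821 W/m^2
d = 577 * 2.0 / 0.0821 = 14056.03 m

14056.03


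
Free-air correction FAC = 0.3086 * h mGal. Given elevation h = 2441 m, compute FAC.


FAC = 0.3086 * h
= 0.3086 * 2441
= 753.2926 mGal

753.2926


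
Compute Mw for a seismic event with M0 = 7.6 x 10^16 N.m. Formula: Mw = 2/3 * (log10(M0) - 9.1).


log10(M0) = log10(7.6 x 10^16) = 16.8808
Mw = 2/3 * (16.8808 - 9.1)
= 2/3 * 7.7808
= 5.19

5.19


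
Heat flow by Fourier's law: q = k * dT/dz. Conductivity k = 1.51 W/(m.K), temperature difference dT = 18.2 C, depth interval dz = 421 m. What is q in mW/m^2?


q = k * dT / dz * 1000
= 1.51 * 18.2 / 421 * 1000
= 0.065278 * 1000
= 65.2779 mW/m^2

65.2779


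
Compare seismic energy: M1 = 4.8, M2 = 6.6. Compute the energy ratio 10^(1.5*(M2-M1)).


M2 - M1 = 6.6 - 4.8 = 1.8
1.5 * 1.8 = 2.7
ratio = 10^2.7 = 501.19

501.19


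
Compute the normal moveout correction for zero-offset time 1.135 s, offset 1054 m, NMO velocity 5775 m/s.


x/Vnmo = 1054/5775 = 0.182511
(x/Vnmo)^2 = 0.03331
t0^2 = 1.288225
sqrt(1.288225 + 0.03331) = 1.14958
dt = 1.14958 - 1.135 = 0.01458

0.01458


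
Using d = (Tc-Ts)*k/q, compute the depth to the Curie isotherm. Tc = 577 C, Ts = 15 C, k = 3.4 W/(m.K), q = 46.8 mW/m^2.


T_Curie - T_surf = 577 - 15 = 562 C
Convert q to W/m^2: 46.8 mW/m^2 = 0.0468 W/m^2
d = 562 * 3.4 / 0.0468 = 40829.06 m

40829.06


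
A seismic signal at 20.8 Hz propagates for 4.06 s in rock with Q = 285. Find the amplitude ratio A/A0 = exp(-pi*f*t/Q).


pi*f*t/Q = pi*20.8*4.06/285 = 0.930881
A/A0 = exp(-0.930881) = 0.394206

0.394206


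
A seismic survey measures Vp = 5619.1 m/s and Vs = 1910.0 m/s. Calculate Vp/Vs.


Vp/Vs = 5619.1 / 1910.0
= 2.9419

2.9419


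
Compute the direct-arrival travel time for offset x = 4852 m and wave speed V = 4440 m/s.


t = x / V
= 4852 / 4440
= 1.0928 s

1.0928


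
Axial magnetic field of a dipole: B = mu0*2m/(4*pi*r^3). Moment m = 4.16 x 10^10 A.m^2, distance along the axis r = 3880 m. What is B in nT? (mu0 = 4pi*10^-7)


m = 4.16 x 10^10 = 41600000000 A.m^2
2m = 83200000000 A.m^2
r^3 = 3880^3 = 58411072000
B = (4pi*10^-7) * 83200000000 / (4*pi * 58411072000) * 1e9
= 104552.203511 / 734015178734.02 * 1e9
= 142.4387 nT

142.4387


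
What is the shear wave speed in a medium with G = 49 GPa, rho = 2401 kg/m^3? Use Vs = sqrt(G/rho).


Convert G to Pa: G = 49e9 Pa
Compute G/rho = 49e9 / 2401 = 20408163.2653
Vs = sqrt(20408163.2653) = 4517.54 m/s

4517.54


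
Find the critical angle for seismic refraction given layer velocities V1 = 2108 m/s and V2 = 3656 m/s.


V1/V2 = 2108/3656 = 0.576586
theta_c = arcsin(0.576586) = 35.2108 degrees

35.2108


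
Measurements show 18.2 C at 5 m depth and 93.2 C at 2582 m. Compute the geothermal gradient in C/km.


dT = 93.2 - 18.2 = 75.0 C
dz = 2582 - 5 = 2577 m
gradient = dT/dz * 1000 = 75.0/2577 * 1000 = 29.1036 C/km

29.1036


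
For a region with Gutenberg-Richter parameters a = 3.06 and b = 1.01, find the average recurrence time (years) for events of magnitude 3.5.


log10(N) = 3.06 - 1.01*3.5 = -0.475
N = 10^-0.475 = 0.334965
T = 1/N = 1/0.334965 = 2.9854 years

2.9854


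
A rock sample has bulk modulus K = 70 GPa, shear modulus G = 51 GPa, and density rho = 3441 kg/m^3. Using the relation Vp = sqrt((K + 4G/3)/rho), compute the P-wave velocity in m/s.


First compute the effective modulus:
K + 4G/3 = 70e9 + 4*51e9/3 = 138000000000.0 Pa
Then divide by density:
138000000000.0 / 3441 = 40104620.7498 Pa/(kg/m^3)
Take the square root:
Vp = sqrt(40104620.7498) = 6332.82 m/s

6332.82


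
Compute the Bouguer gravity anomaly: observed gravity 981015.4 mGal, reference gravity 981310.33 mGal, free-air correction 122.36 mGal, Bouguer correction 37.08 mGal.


BA = g_obs - g_ref + FAC - BC
= 981015.4 - 981310.33 + 122.36 - 37.08
= -209.65 mGal

-209.65


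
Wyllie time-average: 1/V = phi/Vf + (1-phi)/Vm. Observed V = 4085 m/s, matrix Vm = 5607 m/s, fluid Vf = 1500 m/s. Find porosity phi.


1/V - 1/Vm = 1/4085 - 1/5607 = 6.645e-05
1/Vf - 1/Vm = 1/1500 - 1/5607 = 0.00048832
phi = 6.645e-05 / 0.00048832 = 0.1361

0.1361


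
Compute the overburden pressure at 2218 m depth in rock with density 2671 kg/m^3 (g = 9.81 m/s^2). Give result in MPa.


P = rho * g * z / 1e6
= 2671 * 9.81 * 2218 / 1e6
= 58117167.18 / 1e6
= 58.1172 MPa

58.1172


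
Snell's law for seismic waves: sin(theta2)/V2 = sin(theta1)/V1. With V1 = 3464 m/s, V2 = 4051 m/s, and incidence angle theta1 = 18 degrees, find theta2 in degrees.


sin(theta1) = sin(18 deg) = 0.309017
sin(theta2) = V2/V1 * sin(theta1) = 4051/3464 * 0.309017 = 0.361382
theta2 = arcsin(0.361382) = 21.1851 degrees

21.1851


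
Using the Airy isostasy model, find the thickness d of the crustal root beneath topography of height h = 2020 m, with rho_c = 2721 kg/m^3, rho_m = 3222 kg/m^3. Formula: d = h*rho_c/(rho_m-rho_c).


rho_m - rho_c = 3222 - 2721 = 501
d = 2020 * 2721 / 501
= 5496420 / 501
= 10970.9 m

10970.9


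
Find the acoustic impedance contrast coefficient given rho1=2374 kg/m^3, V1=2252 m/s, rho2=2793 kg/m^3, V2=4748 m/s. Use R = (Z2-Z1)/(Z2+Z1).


Z1 = 2374 * 2252 = 5346248
Z2 = 2793 * 4748 = 13261164
R = (13261164 - 5346248) / (13261164 + 5346248) = 7914916 / 18607412 = 0.4254

0.4254


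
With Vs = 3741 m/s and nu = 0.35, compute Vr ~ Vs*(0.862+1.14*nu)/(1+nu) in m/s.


Numerator factor = 0.862 + 1.14*0.35 = 1.261
Denominator = 1 + 0.35 = 1.35
Vr = 3741 * 1.261 / 1.35 = 3494.37 m/s

3494.37


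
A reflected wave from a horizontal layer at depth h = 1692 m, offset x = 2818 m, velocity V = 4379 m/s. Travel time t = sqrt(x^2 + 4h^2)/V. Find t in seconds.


x^2 + 4h^2 = 2818^2 + 4*1692^2 = 7941124 + 11451456 = 19392580
sqrt(19392580) = 4403.7007
t = 4403.7007 / 4379 = 1.0056 s

1.0056


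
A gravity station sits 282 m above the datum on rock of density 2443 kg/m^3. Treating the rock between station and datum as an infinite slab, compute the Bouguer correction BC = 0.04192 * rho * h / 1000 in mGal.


BC = 0.04192 * rho * h / 1000
= 0.04192 * 2443 * 282 / 1000
= 28.8798 mGal

28.8798


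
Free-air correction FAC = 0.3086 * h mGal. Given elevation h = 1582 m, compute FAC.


FAC = 0.3086 * h
= 0.3086 * 1582
= 488.2052 mGal

488.2052


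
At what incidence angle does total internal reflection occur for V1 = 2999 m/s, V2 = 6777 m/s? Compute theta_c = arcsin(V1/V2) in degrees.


V1/V2 = 2999/6777 = 0.442526
theta_c = arcsin(0.442526) = 26.2652 degrees

26.2652


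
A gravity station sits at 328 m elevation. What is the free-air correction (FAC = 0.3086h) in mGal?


FAC = 0.3086 * h
= 0.3086 * 328
= 101.2208 mGal

101.2208


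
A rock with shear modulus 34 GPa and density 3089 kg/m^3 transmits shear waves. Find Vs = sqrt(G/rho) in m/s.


Convert G to Pa: G = 34e9 Pa
Compute G/rho = 34e9 / 3089 = 11006798.3166
Vs = sqrt(11006798.3166) = 3317.65 m/s

3317.65


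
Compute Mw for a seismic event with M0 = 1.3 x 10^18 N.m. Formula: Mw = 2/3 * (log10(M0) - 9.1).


log10(M0) = log10(1.3 x 10^18) = 18.1139
Mw = 2/3 * (18.1139 - 9.1)
= 2/3 * 9.0139
= 6.01

6.01


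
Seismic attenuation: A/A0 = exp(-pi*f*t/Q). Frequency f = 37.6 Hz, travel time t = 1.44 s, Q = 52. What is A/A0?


pi*f*t/Q = pi*37.6*1.44/52 = 3.271123
A/A0 = exp(-3.271123) = 0.037964

0.037964


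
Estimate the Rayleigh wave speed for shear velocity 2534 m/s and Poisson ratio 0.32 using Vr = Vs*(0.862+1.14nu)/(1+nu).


Numerator factor = 0.862 + 1.14*0.32 = 1.2268
Denominator = 1 + 0.32 = 1.32
Vr = 2534 * 1.2268 / 1.32 = 2355.08 m/s

2355.08


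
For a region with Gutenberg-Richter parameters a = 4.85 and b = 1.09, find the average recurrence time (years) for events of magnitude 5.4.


log10(N) = 4.85 - 1.09*5.4 = -1.036
N = 10^-1.036 = 0.092045
T = 1/N = 1/0.092045 = 10.8643 years

10.8643


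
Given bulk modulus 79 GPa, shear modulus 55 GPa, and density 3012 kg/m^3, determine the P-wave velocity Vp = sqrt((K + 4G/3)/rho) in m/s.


First compute the effective modulus:
K + 4G/3 = 79e9 + 4*55e9/3 = 152333333333.33 Pa
Then divide by density:
152333333333.33 / 3012 = 50575475.8743 Pa/(kg/m^3)
Take the square root:
Vp = sqrt(50575475.8743) = 7111.64 m/s

7111.64


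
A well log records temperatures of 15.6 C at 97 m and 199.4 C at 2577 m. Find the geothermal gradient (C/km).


dT = 199.4 - 15.6 = 183.8 C
dz = 2577 - 97 = 2480 m
gradient = dT/dz * 1000 = 183.8/2480 * 1000 = 74.1129 C/km

74.1129


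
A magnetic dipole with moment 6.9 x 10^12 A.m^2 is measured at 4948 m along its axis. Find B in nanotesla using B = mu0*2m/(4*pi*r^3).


m = 6.9 x 10^12 = 6900000000000 A.m^2
2m = 13800000000000 A.m^2
r^3 = 4948^3 = 121140419392
B = (4pi*10^-7) * 13800000000000 / (4*pi * 121140419392) * 1e9
= 17341591.447816 / 1522295406458.77 * 1e9
= 11391.7387 nT

11391.7387


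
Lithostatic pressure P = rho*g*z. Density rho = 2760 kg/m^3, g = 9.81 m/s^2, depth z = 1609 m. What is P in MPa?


P = rho * g * z / 1e6
= 2760 * 9.81 * 1609 / 1e6
= 43564640.4 / 1e6
= 43.5646 MPa

43.5646


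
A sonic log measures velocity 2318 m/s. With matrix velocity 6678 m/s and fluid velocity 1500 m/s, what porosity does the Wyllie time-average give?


1/V - 1/Vm = 1/2318 - 1/6678 = 0.00028166
1/Vf - 1/Vm = 1/1500 - 1/6678 = 0.00051692
phi = 0.00028166 / 0.00051692 = 0.5449

0.5449


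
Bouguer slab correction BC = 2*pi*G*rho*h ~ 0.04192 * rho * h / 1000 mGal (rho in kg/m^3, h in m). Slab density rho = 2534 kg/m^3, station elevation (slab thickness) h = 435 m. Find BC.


BC = 0.04192 * rho * h / 1000
= 0.04192 * 2534 * 435 / 1000
= 46.208 mGal

46.208


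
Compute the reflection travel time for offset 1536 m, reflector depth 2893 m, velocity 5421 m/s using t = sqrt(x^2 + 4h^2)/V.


x^2 + 4h^2 = 1536^2 + 4*2893^2 = 2359296 + 33477796 = 35837092
sqrt(35837092) = 5986.4089
t = 5986.4089 / 5421 = 1.1043 s

1.1043


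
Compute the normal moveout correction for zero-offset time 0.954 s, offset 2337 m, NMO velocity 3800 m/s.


x/Vnmo = 2337/3800 = 0.615
(x/Vnmo)^2 = 0.378225
t0^2 = 0.910116
sqrt(0.910116 + 0.378225) = 1.135051
dt = 1.135051 - 0.954 = 0.181051

0.181051


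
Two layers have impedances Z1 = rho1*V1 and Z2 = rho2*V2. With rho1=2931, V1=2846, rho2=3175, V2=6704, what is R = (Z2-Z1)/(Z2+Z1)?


Z1 = 2931 * 2846 = 8341626
Z2 = 3175 * 6704 = 21285200
R = (21285200 - 8341626) / (21285200 + 8341626) = 12943574 / 29626826 = 0.4369

0.4369
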